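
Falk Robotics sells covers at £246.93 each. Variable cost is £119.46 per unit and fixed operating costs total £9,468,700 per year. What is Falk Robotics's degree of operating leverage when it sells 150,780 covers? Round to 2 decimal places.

Contribution at this volume is 150,780 × £127.47 = £19,219,926.60.
Subtracting fixed costs: EBIT = £19,219,926.60 − £9,468,700 = £9,751,226.60.
DOL = contribution ÷ EBIT = £19,219,926.60 ÷ £9,751,226.60 = 1.9710.

1.97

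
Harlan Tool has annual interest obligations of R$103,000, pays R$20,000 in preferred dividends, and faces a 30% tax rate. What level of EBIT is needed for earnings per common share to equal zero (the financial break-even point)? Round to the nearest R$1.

Preferred dividends are paid after tax, so their pre-tax equivalent is R$20,000 ÷ (1 − 0.30) = R$28,571.43.
EPS = 0 when EBIT covers interest plus the pre-tax preferred burden: R$103,000 + R$28,571.43 = R$131,571.43.

R$131,571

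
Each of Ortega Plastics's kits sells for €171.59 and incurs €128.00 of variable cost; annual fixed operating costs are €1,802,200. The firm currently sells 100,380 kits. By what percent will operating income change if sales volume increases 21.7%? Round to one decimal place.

Contribution at this volume is 100,380 × €43.59 = €4,375,564.20.
Subtracting fixed costs: EBIT = €4,375,564.20 − €1,802,200 = €2,573,364.20.
So DOL = total CM / EBIT = €4,375,564.20 / €2,573,364.20 = 1.7003.
So EBIT moves 1.7003 × (+21.7%) = +36.9%.

+36.9%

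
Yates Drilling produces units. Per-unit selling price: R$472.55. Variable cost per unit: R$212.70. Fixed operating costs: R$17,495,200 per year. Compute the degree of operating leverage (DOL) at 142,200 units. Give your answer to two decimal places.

At 142,200 units, contribution = 142,200 × R$259.85 = R$36,950,670.00.
Subtracting fixed costs: EBIT = R$36,950,670.00 − R$17,495,200 = R$19,455,470.00.
So DOL = total CM / EBIT = R$36,950,670.00 / R$19,455,470.00 = 1.8992.

1.90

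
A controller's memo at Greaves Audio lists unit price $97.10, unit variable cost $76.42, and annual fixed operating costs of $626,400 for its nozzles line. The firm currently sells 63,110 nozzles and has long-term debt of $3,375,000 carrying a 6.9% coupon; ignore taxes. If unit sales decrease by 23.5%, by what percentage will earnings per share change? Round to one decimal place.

Contribution at this volume is 63,110 × $20.68 = $1,305,114.80.
Operating income = contribution − fixed costs = $1,305,114.80 − $626,400 = $678,714.80.
After interest of $232,875.00, pre-tax earnings = $445,839.80.
Degree of combined leverage = contribution ÷ (EBIT − I) = $1,305,114.80 ÷ $445,839.80 = 2.9273.
EPS therefore changes by 2.9273 × (-23.5%) = -68.8%.

-68.8%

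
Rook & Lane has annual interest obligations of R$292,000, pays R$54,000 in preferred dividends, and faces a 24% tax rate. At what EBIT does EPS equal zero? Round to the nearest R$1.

Preferred dividends are paid after tax, so their pre-tax equivalent is R$54,000 ÷ (1 − 0.24) = R$71,052.63.
EPS = 0 when EBIT covers interest plus the pre-tax preferred burden: R$292,000 + R$71,052.63 = R$363,052.63.

R$363,053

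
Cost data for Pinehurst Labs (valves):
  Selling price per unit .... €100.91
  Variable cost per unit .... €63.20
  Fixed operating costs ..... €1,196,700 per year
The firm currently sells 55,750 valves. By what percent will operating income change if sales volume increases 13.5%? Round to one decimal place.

+31.3%

Total contribution margin = 55,750 × €37.71 = €2,102,332.50.
EBIT = €2,102,332.50 − €1,196,700 = €905,632.50.
So DOL = total CM / EBIT = €2,102,332.50 / €905,632.50 = 2.3214.
Operating income changes by 2.3214 × +13.5% = +31.3%.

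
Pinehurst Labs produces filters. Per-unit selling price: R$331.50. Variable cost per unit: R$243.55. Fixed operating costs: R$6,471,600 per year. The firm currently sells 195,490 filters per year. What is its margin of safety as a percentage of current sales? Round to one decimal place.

Unit CM = price − variable cost = R$331.50 − R$243.55 = R$87.95. Break-even units = R$6,471,600 ÷ R$87.95 = 73,582.72; break-even revenue = 73,582.72 × R$331.50 = R$24,392,670.84.
Actual sales revenue = 195,490 × R$331.50 = R$64,804,935.00.
Margin of safety = (R$64,804,935.00 − R$24,392,670.84) ÷ R$64,804,935.00 = 62.4%.

62.4%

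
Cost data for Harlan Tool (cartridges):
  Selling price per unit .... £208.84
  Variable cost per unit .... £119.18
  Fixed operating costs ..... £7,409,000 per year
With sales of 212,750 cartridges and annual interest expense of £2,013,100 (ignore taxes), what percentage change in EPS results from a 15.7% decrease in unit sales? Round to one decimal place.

-31.0%

Contribution at this volume is 212,750 × £89.66 = £19,075,165.00.
Subtracting fixed costs: EBIT = £19,075,165.00 − £7,409,000 = £11,666,165.00.
Interest = £2,013,100.00, so EBIT − I = £9,653,065.00.
Degree of combined leverage = contribution ÷ (EBIT − I) = £19,075,165.00 ÷ £9,653,065.00 = 1.9761.
EPS therefore changes by 1.9761 × (-15.7%) = -31.0%.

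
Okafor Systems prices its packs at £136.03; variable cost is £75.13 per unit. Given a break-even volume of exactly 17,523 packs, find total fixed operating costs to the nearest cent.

£1,067,150.70

Contribution margin per unit = £136.03 − £75.13 = £60.90.
Since BE = FC / CM, FC = 17,523 × £60.90 = £1,067,150.70.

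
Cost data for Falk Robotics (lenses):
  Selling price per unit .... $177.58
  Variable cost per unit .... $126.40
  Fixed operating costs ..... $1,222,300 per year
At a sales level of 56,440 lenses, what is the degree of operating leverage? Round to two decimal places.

At 56,440 units, contribution = 56,440 × $51.18 = $2,888,599.20.
Operating income = contribution − fixed costs = $2,888,599.20 − $1,222,300 = $1,666,299.20.
DOL = contribution ÷ EBIT = $2,888,599.20 ÷ $1,666,299.20 = 1.7335.

1.73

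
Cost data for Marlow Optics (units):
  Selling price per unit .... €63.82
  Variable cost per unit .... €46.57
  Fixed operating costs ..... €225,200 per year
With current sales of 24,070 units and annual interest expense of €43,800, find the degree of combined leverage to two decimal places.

Total contribution margin = 24,070 × €17.25 = €415,207.50.
EBIT = €415,207.50 − €225,200 = €190,007.50. Interest = €43,800.00.
DOL = €415,207.50 ÷ €190,007.50 = 2.1852; DFL = €190,007.50 ÷ €146,207.50 = 1.2996.
DCL = DOL × DFL = 2.1852 × 1.2996 = 2.8399.

2.84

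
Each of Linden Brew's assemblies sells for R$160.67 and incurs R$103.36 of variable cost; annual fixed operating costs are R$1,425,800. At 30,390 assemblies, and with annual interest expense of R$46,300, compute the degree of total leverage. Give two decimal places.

At 30,390 units, contribution = 30,390 × R$57.31 = R$1,741,650.90.
Operating income = contribution − fixed costs = R$1,741,650.90 − R$1,425,800 = R$315,850.90. Interest = R$46,300.00.
DOL = R$1,741,650.90 ÷ R$315,850.90 = 5.5142; DFL = R$315,850.90 ÷ R$269,550.90 = 1.1718.
DCL = DOL × DFL = 5.5142 × 1.1718 = 6.4615.

6.46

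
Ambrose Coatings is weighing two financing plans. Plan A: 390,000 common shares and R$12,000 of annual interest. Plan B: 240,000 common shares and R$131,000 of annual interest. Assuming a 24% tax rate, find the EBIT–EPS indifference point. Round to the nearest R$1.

R$321,400

At indifference, (EBIT − 12,000)(1 − t)/390,000 = (EBIT − 131,000)(1 − t)/240,000.
The (1 − t) factor cancels: (EBIT − 12,000) × 240,000 = (EBIT − 131,000) × 390,000.
Solving, EBIT = (131,000·390,000 − 12,000·240,000) / (390,000 − 240,000) = 48,210,000,000 / 150,000 = 321,400.00.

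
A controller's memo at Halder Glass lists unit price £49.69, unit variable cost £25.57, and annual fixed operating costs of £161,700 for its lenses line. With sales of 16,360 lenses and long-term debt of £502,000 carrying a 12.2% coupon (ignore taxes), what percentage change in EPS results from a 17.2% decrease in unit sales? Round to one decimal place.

Contribution at this volume is 16,360 × £24.12 = £394,603.20.
EBIT = £394,603.20 − £161,700 = £232,903.20.
Interest = £61,244.00, so EBIT − I = £171,659.20.
DCL = total CM / (EBIT − I) = £394,603.20 / £171,659.20 = 2.2988.
EPS therefore changes by 2.2988 × (-17.2%) = -39.5%.

-39.5%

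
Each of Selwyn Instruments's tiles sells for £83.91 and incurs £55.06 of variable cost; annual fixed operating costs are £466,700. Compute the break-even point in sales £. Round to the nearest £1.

CM per unit = £83.91 − £55.06 = £28.85; CM ratio = £28.85 / £83.91 = 0.3438.
Break-even sales = FC ÷ CM ratio = £466,700 × £83.91 / £28.85 = £1,357,393.

£1,357,393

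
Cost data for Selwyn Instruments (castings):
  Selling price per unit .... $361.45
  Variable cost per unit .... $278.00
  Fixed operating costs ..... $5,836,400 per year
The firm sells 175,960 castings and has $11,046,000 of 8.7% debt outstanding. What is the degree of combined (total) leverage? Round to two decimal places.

At 175,960 units, contribution = 175,960 × $83.45 = $14,683,862.00.
Subtracting fixed costs: EBIT = $14,683,862.00 − $5,836,400 = $8,847,462.00. Interest = $961,002.00.
DOL = $14,683,862.00 ÷ $8,847,462.00 = 1.6597; DFL = $8,847,462.00 ÷ $7,886,460.00 = 1.1219.
DCL = DOL × DFL = 1.6597 × 1.1219 = 1.8620.

1.86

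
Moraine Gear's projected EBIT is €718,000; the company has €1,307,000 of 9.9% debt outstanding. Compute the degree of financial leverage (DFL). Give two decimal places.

1.22

Interest = €129,393.00.
Degree of financial leverage = EBIT / (EBIT − interest) = €718,000 / €588,607.00 = 1.2198.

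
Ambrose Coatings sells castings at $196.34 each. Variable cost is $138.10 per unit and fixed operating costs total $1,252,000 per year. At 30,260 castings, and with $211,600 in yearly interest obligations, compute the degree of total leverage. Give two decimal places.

5.90

At 30,260 units, contribution = 30,260 × $58.24 = $1,762,342.40.
Operating income = contribution − fixed costs = $1,762,342.40 − $1,252,000 = $510,342.40. Interest = $211,600.00, so EBIT − I = $298,742.40.
DCL = contribution ÷ (EBIT − I) = $1,762,342.40 ÷ $298,742.40 = 5.8992.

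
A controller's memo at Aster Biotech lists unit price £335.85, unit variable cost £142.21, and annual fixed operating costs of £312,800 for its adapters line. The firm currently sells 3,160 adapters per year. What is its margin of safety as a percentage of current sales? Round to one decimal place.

48.9%

Contribution margin per unit = £335.85 − £142.21 = £193.64. Break-even units = £312,800 ÷ £193.64 = 1,615.37; break-even revenue = 1,615.37 × £335.85 = £542,521.59.
Current sales = 3,160 × £335.85 = £1,061,286.00.
Margin of safety = (£1,061,286.00 − £542,521.59) ÷ £1,061,286.00 = 48.9%.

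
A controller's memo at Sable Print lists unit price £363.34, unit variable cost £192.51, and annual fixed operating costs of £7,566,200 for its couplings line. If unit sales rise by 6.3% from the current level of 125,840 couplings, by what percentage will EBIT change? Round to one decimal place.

At 125,840 units, contribution = 125,840 × £170.83 = £21,497,247.20.
Subtracting fixed costs: EBIT = £21,497,247.20 − £7,566,200 = £13,931,047.20.
Degree of operating leverage = £21,497,247.20 / £13,931,047.20 = 1.5431.
%ΔEBIT = DOL × %ΔSales = 1.5431 × +6.3% = +9.7%.

+9.7%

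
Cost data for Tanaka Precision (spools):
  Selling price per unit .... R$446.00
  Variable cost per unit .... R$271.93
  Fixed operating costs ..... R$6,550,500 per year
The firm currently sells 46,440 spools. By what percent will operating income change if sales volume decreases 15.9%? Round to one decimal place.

-83.8%

Total contribution margin = 46,440 × R$174.07 = R$8,083,810.80.
Subtracting fixed costs: EBIT = R$8,083,810.80 − R$6,550,500 = R$1,533,310.80.
DOL = contribution ÷ EBIT = R$8,083,810.80 ÷ R$1,533,310.80 = 5.2721.
So EBIT moves 5.2721 × (-15.9%) = -83.8%.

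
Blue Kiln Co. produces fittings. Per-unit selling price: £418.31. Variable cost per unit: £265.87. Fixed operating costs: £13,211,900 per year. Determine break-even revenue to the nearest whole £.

Contribution margin per unit = £418.31 − £265.87 = £152.44, a CM ratio of £152.44 ÷ £418.31 = 0.3644.
Break-even revenue = fixed costs × price ÷ CM = £13,211,900 × £418.31 ÷ £152.44 = £36,254,722.

£36,254,722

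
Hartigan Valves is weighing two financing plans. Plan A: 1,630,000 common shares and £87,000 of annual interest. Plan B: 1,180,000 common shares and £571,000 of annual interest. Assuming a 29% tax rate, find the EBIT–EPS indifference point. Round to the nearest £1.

At indifference, (EBIT − 87,000)(1 − t)/1,630,000 = (EBIT − 571,000)(1 − t)/1,180,000.
Cancelling (1 − t) and cross-multiplying: 1,180,000·(EBIT − 87,000) = 1,630,000·(EBIT − 571,000).
Solving, EBIT = (571,000·1,630,000 − 87,000·1,180,000) / (1,630,000 − 1,180,000) = 828,070,000,000 / 450,000 = 1,840,155.56.

£1,840,156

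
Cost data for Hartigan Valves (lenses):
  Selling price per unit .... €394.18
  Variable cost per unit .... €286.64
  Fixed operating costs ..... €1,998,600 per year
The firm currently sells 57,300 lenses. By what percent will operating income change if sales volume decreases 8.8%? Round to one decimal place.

At 57,300 units, contribution = 57,300 × €107.54 = €6,162,042.00.
Operating income = contribution − fixed costs = €6,162,042.00 − €1,998,600 = €4,163,442.00.
DOL = contribution ÷ EBIT = €6,162,042.00 ÷ €4,163,442.00 = 1.4800.
So EBIT moves 1.4800 × (-8.8%) = -13.0%.

-13.0%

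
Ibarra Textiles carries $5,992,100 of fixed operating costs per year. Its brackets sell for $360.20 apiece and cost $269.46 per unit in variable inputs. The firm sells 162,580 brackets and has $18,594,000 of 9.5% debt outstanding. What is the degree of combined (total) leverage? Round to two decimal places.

Total contribution margin = 162,580 × $90.74 = $14,752,509.20.
Subtracting fixed costs: EBIT = $14,752,509.20 − $5,992,100 = $8,760,409.20. Interest = $1,766,430.00, so EBIT − I = $6,993,979.20.
DCL = contribution ÷ (EBIT − I) = $14,752,509.20 ÷ $6,993,979.20 = 2.1093.

2.11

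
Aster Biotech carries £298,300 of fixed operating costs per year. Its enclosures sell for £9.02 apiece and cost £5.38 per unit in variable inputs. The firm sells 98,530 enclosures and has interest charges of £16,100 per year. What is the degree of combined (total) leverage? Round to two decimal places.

Total contribution margin = 98,530 × £3.64 = £358,649.20.
Operating income = contribution − fixed costs = £358,649.20 − £298,300 = £60,349.20. Interest = £16,100.00, so EBIT − I = £44,249.20.
Degree of total leverage = total CM / (EBIT − interest) = £358,649.20 / £44,249.20 = 8.1052.

8.11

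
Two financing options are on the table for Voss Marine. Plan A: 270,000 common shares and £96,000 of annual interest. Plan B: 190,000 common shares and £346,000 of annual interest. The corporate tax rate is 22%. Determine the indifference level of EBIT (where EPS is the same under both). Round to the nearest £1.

£939,750

At indifference, (EBIT − 96,000)(1 − t)/270,000 = (EBIT − 346,000)(1 − t)/190,000.
Cancelling (1 − t) and cross-multiplying: 190,000·(EBIT − 96,000) = 270,000·(EBIT − 346,000).
EBIT × (270,000 − 190,000) = 346,000 × 270,000 − 96,000 × 190,000 = 75,180,000,000, so EBIT = 75,180,000,000 ÷ 80,000 = 939,750.00.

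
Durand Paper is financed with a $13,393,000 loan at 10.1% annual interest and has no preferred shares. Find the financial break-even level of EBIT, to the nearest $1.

$1,352,693

Annual interest = 10.1% × $13,393,000 = $1,352,693.00.
With no preferred dividends, EPS = 0 when EBIT exactly covers interest, so the financial break-even EBIT is $1,352,693.00.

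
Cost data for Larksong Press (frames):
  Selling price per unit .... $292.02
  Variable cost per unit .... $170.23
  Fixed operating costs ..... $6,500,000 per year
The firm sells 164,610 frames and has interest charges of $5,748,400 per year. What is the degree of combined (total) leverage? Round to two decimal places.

2.57

Total contribution margin = 164,610 × $121.79 = $20,047,851.90.
Subtracting fixed costs: EBIT = $20,047,851.90 − $6,500,000 = $13,547,851.90. Interest = $5,748,400.00.
DOL = $20,047,851.90 ÷ $13,547,851.90 = 1.4798; DFL = $13,547,851.90 ÷ $7,799,451.90 = 1.7370.
Combined leverage = 1.4798 × 1.7370 = 2.5704.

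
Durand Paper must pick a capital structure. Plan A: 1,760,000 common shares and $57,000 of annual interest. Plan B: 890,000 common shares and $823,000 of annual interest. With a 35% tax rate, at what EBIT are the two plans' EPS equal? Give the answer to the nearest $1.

At indifference, (EBIT − 57,000)(1 − t)/1,760,000 = (EBIT − 823,000)(1 − t)/890,000.
Cancelling (1 − t) and cross-multiplying: 890,000·(EBIT − 57,000) = 1,760,000·(EBIT − 823,000).
EBIT × (1,760,000 − 890,000) = 823,000 × 1,760,000 − 57,000 × 890,000 = 1,397,750,000,000, so EBIT = 1,397,750,000,000 ÷ 870,000 = 1,606,609.20.

$1,606,609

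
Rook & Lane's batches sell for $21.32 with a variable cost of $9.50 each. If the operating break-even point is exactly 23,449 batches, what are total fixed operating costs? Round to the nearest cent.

$277,167.18

Unit CM = price − variable cost = $21.32 − $9.50 = $11.82.
Since BE = FC / CM, FC = 23,449 × $11.82 = $277,167.18.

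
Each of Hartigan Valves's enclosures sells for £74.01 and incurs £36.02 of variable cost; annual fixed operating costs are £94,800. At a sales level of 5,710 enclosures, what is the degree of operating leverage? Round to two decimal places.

Total contribution margin = 5,710 × £37.99 = £216,922.90.
EBIT = £216,922.90 − £94,800 = £122,122.90.
Degree of operating leverage = £216,922.90 / £122,122.90 = 1.7763.

1.78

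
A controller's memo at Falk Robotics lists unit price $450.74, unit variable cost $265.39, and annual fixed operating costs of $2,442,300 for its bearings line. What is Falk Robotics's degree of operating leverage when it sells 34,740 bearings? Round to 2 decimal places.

1.61

At 34,740 units, contribution = 34,740 × $185.35 = $6,439,059.00.
Subtracting fixed costs: EBIT = $6,439,059.00 − $2,442,300 = $3,996,759.00.
DOL = contribution ÷ EBIT = $6,439,059.00 ÷ $3,996,759.00 = 1.6111.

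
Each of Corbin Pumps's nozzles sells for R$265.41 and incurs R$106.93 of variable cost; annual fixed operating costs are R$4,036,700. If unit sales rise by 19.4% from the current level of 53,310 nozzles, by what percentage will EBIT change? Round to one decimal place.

+37.2%

At 53,310 units, contribution = 53,310 × R$158.48 = R$8,448,568.80.
Subtracting fixed costs: EBIT = R$8,448,568.80 − R$4,036,700 = R$4,411,868.80.
DOL = contribution ÷ EBIT = R$8,448,568.80 ÷ R$4,411,868.80 = 1.9150.
%ΔEBIT = DOL × %ΔSales = 1.9150 × +19.4% = +37.2%.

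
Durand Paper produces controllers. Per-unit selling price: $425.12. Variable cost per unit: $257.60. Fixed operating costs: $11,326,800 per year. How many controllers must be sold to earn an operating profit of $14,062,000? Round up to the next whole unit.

151,557 controllers

Contribution margin per unit = $425.12 − $257.60 = $167.52.
Need Q such that Q × $167.52 − $11,326,800 = $14,062,000, i.e. Q = $25,388,800 / $167.52 = 151,556.83 → 151,557.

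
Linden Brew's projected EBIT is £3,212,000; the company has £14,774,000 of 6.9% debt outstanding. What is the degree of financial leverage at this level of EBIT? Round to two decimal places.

1.46

Annual interest charges come to £1,019,406.00.
Degree of financial leverage = EBIT / (EBIT − interest) = £3,212,000 / £2,192,594.00 = 1.4649.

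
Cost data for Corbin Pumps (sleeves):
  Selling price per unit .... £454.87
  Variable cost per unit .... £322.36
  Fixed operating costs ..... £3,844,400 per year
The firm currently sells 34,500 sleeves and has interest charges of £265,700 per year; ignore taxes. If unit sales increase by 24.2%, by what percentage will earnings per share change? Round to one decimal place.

+239.7%

At 34,500 units, contribution = 34,500 × £132.51 = £4,571,595.00.
EBIT = £4,571,595.00 − £3,844,400 = £727,195.00.
Interest = £265,700.00, so EBIT − I = £461,495.00.
Degree of combined leverage = contribution ÷ (EBIT − I) = £4,571,595.00 ÷ £461,495.00 = 9.9061.
%ΔEPS = DCL × %ΔSales = 9.9061 × +24.2% = +239.7%.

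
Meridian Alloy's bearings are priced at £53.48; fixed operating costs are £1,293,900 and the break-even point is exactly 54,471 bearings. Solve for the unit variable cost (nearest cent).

Contribution per unit must be FC / Q = £1,293,900 / 54,471 = £23.7539.
Hence VC = price − CM = £53.48 − £23.7539 = £29.73.

£29.73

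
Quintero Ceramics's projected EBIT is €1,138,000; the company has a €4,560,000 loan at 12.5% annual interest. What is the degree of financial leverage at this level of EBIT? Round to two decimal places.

2.00

Annual interest charges come to €570,000.00.
Degree of financial leverage = EBIT / (EBIT − interest) = €1,138,000 / €568,000.00 = 2.0035.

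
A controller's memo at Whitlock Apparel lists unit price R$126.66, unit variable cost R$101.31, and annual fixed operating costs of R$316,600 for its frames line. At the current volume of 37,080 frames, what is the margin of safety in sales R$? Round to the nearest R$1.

Unit CM = price − variable cost = R$126.66 − R$101.31 = R$25.35. Break-even units = R$316,600 ÷ R$25.35 = 12,489.15; break-even revenue = 12,489.15 × R$126.66 = R$1,581,875.98.
Actual sales revenue = 37,080 × R$126.66 = R$4,696,552.80.
Margin of safety = R$4,696,552.80 − R$1,581,875.98 = R$3,114,677.

R$3,114,677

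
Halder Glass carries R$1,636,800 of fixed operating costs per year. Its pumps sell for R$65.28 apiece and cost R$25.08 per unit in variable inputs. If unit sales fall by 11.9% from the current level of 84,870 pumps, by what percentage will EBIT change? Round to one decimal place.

Contribution at this volume is 84,870 × R$40.20 = R$3,411,774.00.
EBIT = R$3,411,774.00 − R$1,636,800 = R$1,774,974.00.
Degree of operating leverage = R$3,411,774.00 / R$1,774,974.00 = 1.9222.
So EBIT moves 1.9222 × (-11.9%) = -22.9%.

-22.9%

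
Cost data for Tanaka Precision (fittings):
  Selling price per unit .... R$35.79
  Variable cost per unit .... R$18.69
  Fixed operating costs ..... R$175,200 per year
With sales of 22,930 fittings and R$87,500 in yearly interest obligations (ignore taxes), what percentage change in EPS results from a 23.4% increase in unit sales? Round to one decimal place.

At 22,930 units, contribution = 22,930 × R$17.10 = R$392,103.00.
Subtracting fixed costs: EBIT = R$392,103.00 − R$175,200 = R$216,903.00.
After interest of R$87,500.00, pre-tax earnings = R$129,403.00.
Degree of combined leverage = contribution ÷ (EBIT − I) = R$392,103.00 ÷ R$129,403.00 = 3.0301.
%ΔEPS = DCL × %ΔSales = 3.0301 × +23.4% = +70.9%.

+70.9%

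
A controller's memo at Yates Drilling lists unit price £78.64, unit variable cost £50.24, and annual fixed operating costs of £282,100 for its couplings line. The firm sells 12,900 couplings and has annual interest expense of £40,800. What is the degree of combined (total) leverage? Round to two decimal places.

At 12,900 units, contribution = 12,900 × £28.40 = £366,360.00.
Subtracting fixed costs: EBIT = £366,360.00 − £282,100 = £84,260.00. Interest = £40,800.00, so EBIT − I = £43,460.00.
Degree of total leverage = total CM / (EBIT − interest) = £366,360.00 / £43,460.00 = 8.4298.

8.43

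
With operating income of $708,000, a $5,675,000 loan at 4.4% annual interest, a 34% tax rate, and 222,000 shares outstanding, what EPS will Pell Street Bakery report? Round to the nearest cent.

$1.36

Pre-tax income = $708,000 − $249,700.00 = $458,300.00.
After tax at 34%: net income = $458,300.00 × 0.66 = $302,478.00.
EPS = $302,478.00 ÷ 222,000 = $1.36.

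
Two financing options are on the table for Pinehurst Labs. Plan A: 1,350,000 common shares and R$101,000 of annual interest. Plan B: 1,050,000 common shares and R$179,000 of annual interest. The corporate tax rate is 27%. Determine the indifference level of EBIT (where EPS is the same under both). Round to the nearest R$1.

R$452,000

Set EPS_A = EPS_B: (EBIT − R$101,000)(1 − 0.27) ÷ 1,350,000 = (EBIT − R$179,000)(1 − 0.27) ÷ 1,050,000.
Cancelling (1 − t) and cross-multiplying: 1,050,000·(EBIT − 101,000) = 1,350,000·(EBIT − 179,000).
EBIT × (1,350,000 − 1,050,000) = 179,000 × 1,350,000 − 101,000 × 1,050,000 = 135,600,000,000, so EBIT = 135,600,000,000 ÷ 300,000 = 452,000.00.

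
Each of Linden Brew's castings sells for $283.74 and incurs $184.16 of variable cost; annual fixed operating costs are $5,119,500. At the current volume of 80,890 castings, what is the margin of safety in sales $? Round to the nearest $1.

Each unit contributes $283.74 − $184.16 = $99.58. Break-even units = $5,119,500 ÷ $99.58 = 51,410.93; break-even revenue = 51,410.93 × $283.74 = $14,587,336.11.
Current sales = 80,890 × $283.74 = $22,951,728.60.
Margin of safety = $22,951,728.60 − $14,587,336.11 = $8,364,392.

$8,364,392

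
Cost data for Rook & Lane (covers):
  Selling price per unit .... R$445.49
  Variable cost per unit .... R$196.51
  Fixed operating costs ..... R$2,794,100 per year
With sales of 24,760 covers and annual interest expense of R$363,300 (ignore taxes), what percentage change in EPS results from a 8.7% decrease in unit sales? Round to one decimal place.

-17.8%

Total contribution margin = 24,760 × R$248.98 = R$6,164,744.80.
Subtracting fixed costs: EBIT = R$6,164,744.80 − R$2,794,100 = R$3,370,644.80.
After interest of R$363,300.00, pre-tax earnings = R$3,007,344.80.
DCL = total CM / (EBIT − I) = R$6,164,744.80 / R$3,007,344.80 = 2.0499.
%ΔEPS = DCL × %ΔSales = 2.0499 × -8.7% = -17.8%.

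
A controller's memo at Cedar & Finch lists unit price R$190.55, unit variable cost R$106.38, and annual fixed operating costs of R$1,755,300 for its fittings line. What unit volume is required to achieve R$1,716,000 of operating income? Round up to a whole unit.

Each unit contributes R$190.55 − R$106.38 = R$84.17.
Units = (FC + target) / CM = (R$1,755,300 + R$1,716,000) / R$84.17 = 41,241.53, so 41,242 fittings.

41,242 fittings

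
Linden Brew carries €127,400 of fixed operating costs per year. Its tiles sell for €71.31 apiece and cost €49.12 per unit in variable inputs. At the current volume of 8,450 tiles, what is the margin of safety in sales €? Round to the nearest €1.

€193,156

Each unit contributes €71.31 − €49.12 = €22.19. Break-even units = €127,400 ÷ €22.19 = 5,741.32; break-even revenue = 5,741.32 × €71.31 = €409,413.88.
Actual sales revenue = 8,450 × €71.31 = €602,569.50.
Margin of safety = €602,569.50 − €409,413.88 = €193,156.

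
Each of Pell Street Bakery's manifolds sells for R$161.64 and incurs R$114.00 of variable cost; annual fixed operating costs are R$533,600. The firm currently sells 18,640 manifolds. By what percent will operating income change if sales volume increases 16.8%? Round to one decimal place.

At 18,640 units, contribution = 18,640 × R$47.64 = R$888,009.60.
Subtracting fixed costs: EBIT = R$888,009.60 − R$533,600 = R$354,409.60.
So DOL = total CM / EBIT = R$888,009.60 / R$354,409.60 = 2.5056.
So EBIT moves 2.5056 × (+16.8%) = +42.1%.

+42.1%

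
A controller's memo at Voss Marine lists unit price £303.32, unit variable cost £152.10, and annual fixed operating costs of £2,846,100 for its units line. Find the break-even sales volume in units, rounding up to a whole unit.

Each unit contributes £303.32 − £152.10 = £151.22.
Units to break even: £2,846,100 ÷ £151.22 = 18,820.92, rounded up to 18,821.

18,821 units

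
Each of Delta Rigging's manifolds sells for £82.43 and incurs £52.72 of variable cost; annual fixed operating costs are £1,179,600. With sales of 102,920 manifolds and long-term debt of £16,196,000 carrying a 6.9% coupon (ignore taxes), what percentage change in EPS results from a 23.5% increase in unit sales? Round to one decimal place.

At 102,920 units, contribution = 102,920 × £29.71 = £3,057,753.20.
EBIT = £3,057,753.20 − £1,179,600 = £1,878,153.20.
After interest of £1,117,524.00, pre-tax earnings = £760,629.20.
Degree of combined leverage = contribution ÷ (EBIT − I) = £3,057,753.20 ÷ £760,629.20 = 4.0200.
%ΔEPS = DCL × %ΔSales = 4.0200 × +23.5% = +94.5%.

+94.5%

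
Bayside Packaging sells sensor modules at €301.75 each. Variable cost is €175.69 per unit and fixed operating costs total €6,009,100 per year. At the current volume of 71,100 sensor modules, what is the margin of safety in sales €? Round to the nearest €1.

€7,070,434

Contribution margin per unit = €301.75 − €175.69 = €126.06. Break-even units = €6,009,100 ÷ €126.06 = 47,668.57; break-even revenue = 47,668.57 × €301.75 = €14,383,991.16.
Current sales = 71,100 × €301.75 = €21,454,425.00.
Margin of safety = €21,454,425.00 − €14,383,991.16 = €7,070,434.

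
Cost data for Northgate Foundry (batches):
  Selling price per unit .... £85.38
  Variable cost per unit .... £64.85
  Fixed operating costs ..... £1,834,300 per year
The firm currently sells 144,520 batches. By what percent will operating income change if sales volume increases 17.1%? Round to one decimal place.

+44.8%

At 144,520 units, contribution = 144,520 × £20.53 = £2,966,995.60.
EBIT = £2,966,995.60 − £1,834,300 = £1,132,695.60.
So DOL = total CM / EBIT = £2,966,995.60 / £1,132,695.60 = 2.6194.
So EBIT moves 2.6194 × (+17.1%) = +44.8%.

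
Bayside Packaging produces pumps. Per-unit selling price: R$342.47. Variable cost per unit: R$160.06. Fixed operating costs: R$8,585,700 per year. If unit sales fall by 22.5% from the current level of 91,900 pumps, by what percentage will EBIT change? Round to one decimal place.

Contribution at this volume is 91,900 × R$182.41 = R$16,763,479.00.
Subtracting fixed costs: EBIT = R$16,763,479.00 − R$8,585,700 = R$8,177,779.00.
So DOL = total CM / EBIT = R$16,763,479.00 / R$8,177,779.00 = 2.0499.
%ΔEBIT = DOL × %ΔSales = 2.0499 × -22.5% = -46.1%.

-46.1%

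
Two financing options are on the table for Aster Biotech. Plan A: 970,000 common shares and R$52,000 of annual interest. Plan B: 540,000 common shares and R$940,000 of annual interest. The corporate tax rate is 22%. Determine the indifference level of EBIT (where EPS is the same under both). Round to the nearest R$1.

Set EPS_A = EPS_B: (EBIT − R$52,000)(1 − 0.22) ÷ 970,000 = (EBIT − R$940,000)(1 − 0.22) ÷ 540,000.
The (1 − t) factor cancels: (EBIT − 52,000) × 540,000 = (EBIT − 940,000) × 970,000.
EBIT × (970,000 − 540,000) = 940,000 × 970,000 − 52,000 × 540,000 = 883,720,000,000, so EBIT = 883,720,000,000 ÷ 430,000 = 2,055,162.79.

R$2,055,163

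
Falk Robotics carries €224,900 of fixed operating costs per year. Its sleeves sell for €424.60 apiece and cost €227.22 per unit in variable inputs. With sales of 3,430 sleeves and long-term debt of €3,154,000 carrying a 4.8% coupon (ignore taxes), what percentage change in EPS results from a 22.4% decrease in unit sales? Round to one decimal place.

-50.4%

At 3,430 units, contribution = 3,430 × €197.38 = €677,013.40.
Operating income = contribution − fixed costs = €677,013.40 − €224,900 = €452,113.40.
After interest of €151,392.00, pre-tax earnings = €300,721.40.
Degree of combined leverage = contribution ÷ (EBIT − I) = €677,013.40 ÷ €300,721.40 = 2.2513.
%ΔEPS = DCL × %ΔSales = 2.2513 × -22.4% = -50.4%.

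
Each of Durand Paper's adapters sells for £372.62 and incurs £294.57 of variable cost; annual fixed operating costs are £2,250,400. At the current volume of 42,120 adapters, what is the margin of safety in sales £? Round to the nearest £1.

Contribution margin per unit = £372.62 − £294.57 = £78.05. Break-even units = £2,250,400 ÷ £78.05 = 28,832.80; break-even revenue = 28,832.80 × £372.62 = £10,743,677.75.
Actual sales revenue = 42,120 × £372.62 = £15,694,754.40.
Margin of safety = £15,694,754.40 − £10,743,677.75 = £4,951,077.

£4,951,077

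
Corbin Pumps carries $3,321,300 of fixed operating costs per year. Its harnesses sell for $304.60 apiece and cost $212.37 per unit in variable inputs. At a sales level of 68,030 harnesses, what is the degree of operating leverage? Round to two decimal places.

Contribution at this volume is 68,030 × $92.23 = $6,274,406.90.
Subtracting fixed costs: EBIT = $6,274,406.90 − $3,321,300 = $2,953,106.90.
Degree of operating leverage = $6,274,406.90 / $2,953,106.90 = 2.1247.

2.12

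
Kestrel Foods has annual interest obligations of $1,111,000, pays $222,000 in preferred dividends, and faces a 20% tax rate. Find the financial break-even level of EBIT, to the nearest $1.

$1,388,500

Grossing the preferred dividend up to pre-tax terms: $222,000 / (1 − 0.20) = $277,500.00.
Financial break-even EBIT = interest + D_p ÷ (1 − t) = $1,111,000 + $277,500.00 = $1,388,500.00.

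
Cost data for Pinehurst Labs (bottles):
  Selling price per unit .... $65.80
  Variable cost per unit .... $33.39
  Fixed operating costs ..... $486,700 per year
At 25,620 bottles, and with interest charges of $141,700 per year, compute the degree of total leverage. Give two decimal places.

At 25,620 units, contribution = 25,620 × $32.41 = $830,344.20.
Operating income = contribution − fixed costs = $830,344.20 − $486,700 = $343,644.20. Interest = $141,700.00.
DOL = $830,344.20 ÷ $343,644.20 = 2.4163; DFL = $343,644.20 ÷ $201,944.20 = 1.7017.
DCL = DOL × DFL = 2.4163 × 1.7017 = 4.1118.

4.11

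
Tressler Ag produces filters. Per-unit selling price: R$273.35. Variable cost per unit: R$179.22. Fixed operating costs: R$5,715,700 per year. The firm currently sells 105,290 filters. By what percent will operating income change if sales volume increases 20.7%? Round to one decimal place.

At 105,290 units, contribution = 105,290 × R$94.13 = R$9,910,947.70.
Subtracting fixed costs: EBIT = R$9,910,947.70 − R$5,715,700 = R$4,195,247.70.
Degree of operating leverage = R$9,910,947.70 / R$4,195,247.70 = 2.3624.
%ΔEBIT = DOL × %ΔSales = 2.3624 × +20.7% = +48.9%.

+48.9%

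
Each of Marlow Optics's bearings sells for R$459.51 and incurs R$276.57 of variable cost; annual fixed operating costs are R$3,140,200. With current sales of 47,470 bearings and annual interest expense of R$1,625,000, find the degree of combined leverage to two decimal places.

At 47,470 units, contribution = 47,470 × R$182.94 = R$8,684,161.80.
Operating income = contribution − fixed costs = R$8,684,161.80 − R$3,140,200 = R$5,543,961.80. Interest = R$1,625,000.00, so EBIT − I = R$3,918,961.80.
DCL = contribution ÷ (EBIT − I) = R$8,684,161.80 ÷ R$3,918,961.80 = 2.2159.

2.22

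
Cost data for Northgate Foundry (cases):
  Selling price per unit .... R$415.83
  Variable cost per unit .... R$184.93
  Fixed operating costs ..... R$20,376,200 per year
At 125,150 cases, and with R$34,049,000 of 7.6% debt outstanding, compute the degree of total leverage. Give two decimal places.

Contribution at this volume is 125,150 × R$230.90 = R$28,897,135.00.
EBIT = R$28,897,135.00 − R$20,376,200 = R$8,520,935.00. Interest = R$2,587,724.00, so EBIT − I = R$5,933,211.00.
DCL = contribution ÷ (EBIT − I) = R$28,897,135.00 ÷ R$5,933,211.00 = 4.8704.

4.87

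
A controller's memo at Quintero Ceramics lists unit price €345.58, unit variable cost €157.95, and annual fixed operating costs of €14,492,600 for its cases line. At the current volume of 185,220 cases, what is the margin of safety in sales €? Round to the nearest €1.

Unit CM = price − variable cost = €345.58 − €157.95 = €187.63. Break-even units = €14,492,600 ÷ €187.63 = 77,240.31; break-even revenue = 77,240.31 × €345.58 = €26,692,707.50.
Current sales = 185,220 × €345.58 = €64,008,327.60.
Margin of safety = €64,008,327.60 − €26,692,707.50 = €37,315,620.

€37,315,620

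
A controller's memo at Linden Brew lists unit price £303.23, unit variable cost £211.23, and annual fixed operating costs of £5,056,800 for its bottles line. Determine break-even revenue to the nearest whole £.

CM per unit = £303.23 − £211.23 = £92.00; CM ratio = £92.00 / £303.23 = 0.3034.
Break-even revenue = fixed costs × price ÷ CM = £5,056,800 × £303.23 ÷ £92.00 = £16,667,103.

£16,667,103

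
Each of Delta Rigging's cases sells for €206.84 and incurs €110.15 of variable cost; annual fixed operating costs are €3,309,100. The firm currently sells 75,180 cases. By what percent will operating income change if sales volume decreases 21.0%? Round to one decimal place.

Contribution at this volume is 75,180 × €96.69 = €7,269,154.20.
Operating income = contribution − fixed costs = €7,269,154.20 − €3,309,100 = €3,960,054.20.
DOL = contribution ÷ EBIT = €7,269,154.20 ÷ €3,960,054.20 = 1.8356.
So EBIT moves 1.8356 × (-21.0%) = -38.5%.

-38.5%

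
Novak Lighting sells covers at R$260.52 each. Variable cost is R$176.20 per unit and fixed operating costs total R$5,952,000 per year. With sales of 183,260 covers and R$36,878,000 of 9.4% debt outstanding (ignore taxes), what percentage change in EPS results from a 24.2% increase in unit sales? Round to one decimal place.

At 183,260 units, contribution = 183,260 × R$84.32 = R$15,452,483.20.
Subtracting fixed costs: EBIT = R$15,452,483.20 − R$5,952,000 = R$9,500,483.20.
Interest = R$3,466,532.00, so EBIT − I = R$6,033,951.20.
Degree of combined leverage = contribution ÷ (EBIT − I) = R$15,452,483.20 ÷ R$6,033,951.20 = 2.5609.
%ΔEPS = DCL × %ΔSales = 2.5609 × +24.2% = +62.0%.

+62.0%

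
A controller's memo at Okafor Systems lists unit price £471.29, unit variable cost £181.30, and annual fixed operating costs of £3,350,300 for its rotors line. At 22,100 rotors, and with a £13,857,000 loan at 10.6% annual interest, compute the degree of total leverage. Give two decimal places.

At 22,100 units, contribution = 22,100 × £289.99 = £6,408,779.00.
EBIT = £6,408,779.00 − £3,350,300 = £3,058,479.00. Interest = £1,468,842.00.
DOL = £6,408,779.00 ÷ £3,058,479.00 = 2.0954; DFL = £3,058,479.00 ÷ £1,589,637.00 = 1.9240.
DCL = DOL × DFL = 2.0954 × 1.9240 = 4.0315.

4.03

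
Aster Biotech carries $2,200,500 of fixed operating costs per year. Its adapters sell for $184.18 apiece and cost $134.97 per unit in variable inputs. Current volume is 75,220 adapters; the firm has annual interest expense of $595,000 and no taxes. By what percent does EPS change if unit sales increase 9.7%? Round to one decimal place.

+39.6%

Total contribution margin = 75,220 × $49.21 = $3,701,576.20.
EBIT = $3,701,576.20 − $2,200,500 = $1,501,076.20.
Interest = $595,000.00, so EBIT − I = $906,076.20.
Degree of combined leverage = contribution ÷ (EBIT − I) = $3,701,576.20 ÷ $906,076.20 = 4.0853.
%ΔEPS = DCL × %ΔSales = 4.0853 × +9.7% = +39.6%.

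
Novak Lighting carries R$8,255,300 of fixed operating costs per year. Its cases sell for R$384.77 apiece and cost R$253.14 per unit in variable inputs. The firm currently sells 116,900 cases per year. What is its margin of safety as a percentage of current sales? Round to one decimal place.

Unit CM = price − variable cost = R$384.77 − R$253.14 = R$131.63. Break-even units = R$8,255,300 ÷ R$131.63 = 62,715.95; break-even revenue = 62,715.95 × R$384.77 = R$24,131,214.62.
Actual sales revenue = 116,900 × R$384.77 = R$44,979,613.00.
Margin of safety = (R$44,979,613.00 − R$24,131,214.62) ÷ R$44,979,613.00 = 46.4%.

46.4%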